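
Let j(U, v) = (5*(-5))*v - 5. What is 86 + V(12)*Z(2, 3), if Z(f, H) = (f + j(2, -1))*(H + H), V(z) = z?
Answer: 1670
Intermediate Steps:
j(U, v) = -5 - 25*v (j(U, v) = -25*v - 5 = -5 - 25*v)
Z(f, H) = 2*H*(20 + f) (Z(f, H) = (f + (-5 - 25*(-1)))*(H + H) = (f + (-5 + 25))*(2*H) = (f + 20)*(2*H) = (20 + f)*(2*H) = 2*H*(20 + f))
86 + V(12)*Z(2, 3) = 86 + 12*(2*3*(20 + 2)) = 86 + 12*(2*3*22) = 86 + 12*132 = 86 + 1584 = 1670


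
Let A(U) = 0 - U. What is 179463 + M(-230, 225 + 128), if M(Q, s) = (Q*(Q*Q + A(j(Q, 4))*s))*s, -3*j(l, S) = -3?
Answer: -4266111467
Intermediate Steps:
j(l, S) = 1 (j(l, S) = -⅓*(-3) = 1)
A(U) = -U
M(Q, s) = Q*s*(Q² - s) (M(Q, s) = (Q*(Q*Q + (-1*1)*s))*s = (Q*(Q² - s))*s = Q*s*(Q² - s))
179463 + M(-230, 225 + 128) = 179463 - 230*(225 + 128)*((-230)² - (225 + 128)) = 179463 - 230*353*(52900 - 1*353) = 179463 - 230*353*(52900 - 353) = 179463 - 230*353*52547 = 179463 - 4266290930 = -4266111467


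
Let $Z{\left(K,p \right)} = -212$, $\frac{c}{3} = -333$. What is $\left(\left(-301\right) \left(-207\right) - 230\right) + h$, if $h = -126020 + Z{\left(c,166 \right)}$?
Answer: $-64155$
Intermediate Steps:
$c = -999$ ($c = 3 \left(-333\right) = -999$)
$h = -126232$ ($h = -126020 - 212 = -126232$)
$\left(\left(-301\right) \left(-207\right) - 230\right) + h = \left(\left(-301\right) \left(-207\right) - 230\right) - 126232 = \left(62307 - 230\right) - 126232 = 62077 - 126232 = -64155$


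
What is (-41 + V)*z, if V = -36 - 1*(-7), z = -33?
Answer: 2310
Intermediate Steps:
V = -29 (V = -36 + 7 = -29)
(-41 + V)*z = (-41 - 29)*(-33) = -70*(-33) = 2310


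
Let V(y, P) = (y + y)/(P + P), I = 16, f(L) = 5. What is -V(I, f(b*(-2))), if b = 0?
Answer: -16/5 ≈ -3.2000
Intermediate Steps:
V(y, P) = y/P (V(y, P) = (2*y)/((2*P)) = (2*y)*(1/(2*P)) = y/P)
-V(I, f(b*(-2))) = -16/5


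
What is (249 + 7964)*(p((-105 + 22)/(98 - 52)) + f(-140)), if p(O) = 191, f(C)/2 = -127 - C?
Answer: 1782221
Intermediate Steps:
f(C) = -254 - 2*C (f(C) = 2*(-127 - C) = -254 - 2*C)
(249 + 7964)*(p((-105 + 22)/(98 - 52)) + f(-140)) = (249 + 7964)*(191 + (-254 - 2*(-140))) = 8213*(191 + (-254 + 280)) = 8213*(191 + 26) = 8213*217 = 1782221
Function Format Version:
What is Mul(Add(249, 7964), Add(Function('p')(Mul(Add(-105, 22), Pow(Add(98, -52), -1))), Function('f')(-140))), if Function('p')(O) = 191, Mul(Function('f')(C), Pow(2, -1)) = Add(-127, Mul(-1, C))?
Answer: 1782221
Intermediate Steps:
Function('f')(C) = Add(-254, Mul(-2, C)) (Function('f')(C) = Mul(2, Add(-127, Mul(-1, C))) = Add(-254, Mul(-2, C)))
Mul(Add(249, 7964), Add(Function('p')(Mul(Add(-105, 22), Pow(Add(98, -52), -1))), Function('f')(-140))) = Mul(Add(249, 7964), Add(191, Add(-254, Mul(-2, -140)))) = Mul(8213, Add(191, Add(-254, 280))) = Mul(8213, Add(191, 26)) = Mul(8213, 217) = 1782221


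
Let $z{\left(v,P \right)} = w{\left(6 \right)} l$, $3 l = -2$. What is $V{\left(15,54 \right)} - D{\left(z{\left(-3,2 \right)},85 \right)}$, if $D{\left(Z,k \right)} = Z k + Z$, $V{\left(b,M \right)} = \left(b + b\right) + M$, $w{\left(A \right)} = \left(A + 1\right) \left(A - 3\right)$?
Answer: $1288$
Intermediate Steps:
$w{\left(A \right)} = \left(1 + A\right) \left(-3 + A\right)$
$l = - \frac{2}{3}$ ($l = \frac{1}{3} \left(-2\right) = - \frac{2}{3} \approx -0.66667$)
$z{\left(v,P \right)} = -14$ ($z{\left(v,P \right)} = \left(-3 + 6^{2} - 12\right) \left(- \frac{2}{3}\right) = \left(-3 + 36 - 12\right) \left(- \frac{2}{3}\right) = 21 \left(- \frac{2}{3}\right) = -14$)
$V{\left(b,M \right)} = M + 2 b$ ($V{\left(b,M \right)} = 2 b + M = M + 2 b$)
$D{\left(Z,k \right)} = Z + Z k$
$V{\left(15,54 \right)} - D{\left(z{\left(-3,2 \right)},85 \right)} = \left(54 + 2 \cdot 15\right) - - 14 \left(1 + 85\right) = \left(54 + 30\right) - \left(-14\right) 86 = 84 - -1204 = 84 + 1204 = 1288$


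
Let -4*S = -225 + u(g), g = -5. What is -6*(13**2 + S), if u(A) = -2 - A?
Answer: -1347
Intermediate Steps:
S = 111/2 (S = -(-225 + (-2 - 1*(-5)))/4 = -(-225 + (-2 + 5))/4 = -(-225 + 3)/4 = -1/4*(-222) = 111/2 ≈ 55.500)
-6*(13**2 + S) = -6*(13**2 + 111/2) = -6*(169 + 111/2) = -6*449/2 = -1347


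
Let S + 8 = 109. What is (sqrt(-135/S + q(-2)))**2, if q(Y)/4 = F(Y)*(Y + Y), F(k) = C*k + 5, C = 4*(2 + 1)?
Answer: 30569/101 ≈ 302.66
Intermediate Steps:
C = 12 (C = 4*3 = 12)
S = 101 (S = -8 + 109 = 101)
F(k) = 5 + 12*k (F(k) = 12*k + 5 = 5 + 12*k)
q(Y) = 8*Y*(5 + 12*Y) (q(Y) = 4*((5 + 12*Y)*(Y + Y)) = 4*((5 + 12*Y)*(2*Y)) = 4*(2*Y*(5 + 12*Y)) = 8*Y*(5 + 12*Y))
(sqrt(-135/S + q(-2)))**2 = (sqrt(-135/101 + 8*(-2)*(5 + 12*(-2))))**2 = (sqrt(-135*1/101 + 8*(-2)*(5 - 24)))**2 = (sqrt(-135/101 + 8*(-2)*(-19)))**2 = (sqrt(-135/101 + 304))**2 = (sqrt(30569/101))**2 = (sqrt(3087469)/101)**2 = 30569/101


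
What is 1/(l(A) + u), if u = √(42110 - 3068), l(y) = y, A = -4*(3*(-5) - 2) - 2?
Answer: -11/5781 + √482/3854 ≈ 0.0037938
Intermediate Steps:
A = 66 (A = -4*(-15 - 2) - 2 = -4*(-17) - 2 = 68 - 2 = 66)
u = 9*√482 (u = √39042 = 9*√482 ≈ 197.59)
1/(l(A) + u) = 1/(66 + 9*√482)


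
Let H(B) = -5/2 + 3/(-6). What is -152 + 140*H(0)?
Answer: -572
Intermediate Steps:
H(B) = -3 (H(B) = -5*½ + 3*(-⅙) = -5/2 - ½ = -3)
-152 + 140*H(0) = -152 + 140*(-3) = -152 - 420 = -572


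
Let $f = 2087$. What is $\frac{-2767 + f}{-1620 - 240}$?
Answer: $\frac{34}{93} \approx 0.36559$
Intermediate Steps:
$\frac{-2767 + f}{-1620 - 240} = \frac{-2767 + 2087}{-1620 - 240} = - \frac{680}{-1860} = \left(-680\right) \left(- \frac{1}{1860}\right) = \frac{34}{93}$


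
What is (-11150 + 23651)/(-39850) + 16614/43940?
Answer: 216873/3367325 ≈ 0.064405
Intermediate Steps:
(-11150 + 23651)/(-39850) + 16614/43940 = 12501*(-1/39850) + 16614*(1/43940) = -12501/39850 + 639/1690 = 216873/3367325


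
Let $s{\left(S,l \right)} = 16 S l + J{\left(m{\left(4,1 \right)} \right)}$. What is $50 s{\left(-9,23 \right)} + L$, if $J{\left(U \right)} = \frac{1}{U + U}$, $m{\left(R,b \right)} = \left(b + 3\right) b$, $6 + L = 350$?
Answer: $- \frac{660999}{4} \approx -1.6525 \cdot 10^{5}$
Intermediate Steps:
$L = 344$ ($L = -6 + 350 = 344$)
$m{\left(R,b \right)} = b \left(3 + b\right)$ ($m{\left(R,b \right)} = \left(3 + b\right) b = b \left(3 + b\right)$)
$J{\left(U \right)} = \frac{1}{2 U}$
$s{\left(S,l \right)} = \frac{1}{8} + 16 S l$ ($s{\left(S,l \right)} = 16 S l + \frac{1}{2 \cdot 1 \left(3 + 1\right)} = 16 S l + \frac{1}{2 \cdot 1 \cdot 4} = 16 S l + \frac{1}{2 \cdot 4} = 16 S l + \frac{1}{2} \cdot \frac{1}{4} = 16 S l + \frac{1}{8} = \frac{1}{8} + 16 S l$)
$50 s{\left(-9,23 \right)} + L = 50 \left(\frac{1}{8} + 16 \left(-9\right) 23\right) + 344 = 50 \left(\frac{1}{8} - 3312\right) + 344 = 50 \left(- \frac{26495}{8}\right) + 344 = - \frac{662375}{4} + 344 = - \frac{660999}{4}$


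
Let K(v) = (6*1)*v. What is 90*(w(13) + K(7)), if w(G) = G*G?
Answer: 18990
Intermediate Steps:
w(G) = G²
K(v) = 6*v
90*(w(13) + K(7)) = 90*(13² + 6*7) = 90*(169 + 42) = 90*211 = 18990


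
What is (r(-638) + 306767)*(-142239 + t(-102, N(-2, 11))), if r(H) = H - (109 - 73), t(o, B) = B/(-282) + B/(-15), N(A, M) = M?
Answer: -20463141358449/470 ≈ -4.3539e+10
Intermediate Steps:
t(o, B) = -33*B/470 (t(o, B) = B*(-1/282) + B*(-1/15) = -B/282 - B/15 = -33*B/470)
r(H) = -36 + H (r(H) = H - 1*36 = H - 36 = -36 + H)
(r(-638) + 306767)*(-142239 + t(-102, N(-2, 11))) = ((-36 - 638) + 306767)*(-142239 - 33/470*11) = (-674 + 306767)*(-142239 - 363/470) = 306093*(-66852693/470) = -20463141358449/470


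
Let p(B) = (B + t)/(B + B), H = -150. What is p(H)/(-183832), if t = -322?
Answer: -59/6893700 ≈ -8.5585e-6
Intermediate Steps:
p(B) = (-322 + B)/(2*B) (p(B) = (B - 322)/(B + B) = (-322 + B)/((2*B)) = (-322 + B)*(1/(2*B)) = (-322 + B)/(2*B))
p(H)/(-183832) = ((½)*(-322 - 150)/(-150))/(-183832) = ((½)*(-1/150)*(-472))*(-1/183832) = (118/75)*(-1/183832) = -59/6893700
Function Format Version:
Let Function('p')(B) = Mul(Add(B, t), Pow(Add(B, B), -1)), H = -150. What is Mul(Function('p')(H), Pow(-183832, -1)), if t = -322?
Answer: Rational(-59, 6893700) ≈ -8.5585e-6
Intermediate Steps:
Function('p')(B) = Mul(Rational(1, 2), Pow(B, -1), Add(-322, B)) (Function('p')(B) = Mul(Add(B, -322), Pow(Add(B, B), -1)) = Mul(Add(-322, B), Pow(Mul(2, B), -1)) = Mul(Add(-322, B), Mul(Rational(1, 2), Pow(B, -1))) = Mul(Rational(1, 2), Pow(B, -1), Add(-322, B)))
Mul(Function('p')(H), Pow(-183832, -1)) = Mul(Mul(Rational(1, 2), Pow(-150, -1), Add(-322, -150)), Pow(-183832, -1)) = Mul(Mul(Rational(1, 2), Rational(-1, 150), -472), Rational(-1, 183832)) = Mul(Rational(118, 75), Rational(-1, 183832)) = Rational(-59, 6893700)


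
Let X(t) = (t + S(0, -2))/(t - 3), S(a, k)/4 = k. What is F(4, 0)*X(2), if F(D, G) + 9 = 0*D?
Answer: -54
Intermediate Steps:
F(D, G) = -9 (F(D, G) = -9 + 0*D = -9 + 0 = -9)
S(a, k) = 4*k
X(t) = (-8 + t)/(-3 + t) (X(t) = (t + 4*(-2))/(t - 3) = (t - 8)/(-3 + t) = (-8 + t)/(-3 + t))
F(4, 0)*X(2) = -9*(-8 + 2)/(-3 + 2) = -9*(-6)/(-1) = -(-9)*(-6) = -9*6 = -54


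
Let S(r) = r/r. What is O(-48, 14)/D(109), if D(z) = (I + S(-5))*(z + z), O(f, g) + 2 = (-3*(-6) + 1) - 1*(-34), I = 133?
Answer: 51/29212 ≈ 0.0017459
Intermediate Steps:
S(r) = 1
O(f, g) = 51 (O(f, g) = -2 + ((-3*(-6) + 1) - 1*(-34)) = -2 + ((18 + 1) + 34) = -2 + (19 + 34) = -2 + 53 = 51)
D(z) = 268*z (D(z) = (133 + 1)*(z + z) = 134*(2*z) = 268*z)
O(-48, 14)/D(109) = 51/((268*109)) = 51/29212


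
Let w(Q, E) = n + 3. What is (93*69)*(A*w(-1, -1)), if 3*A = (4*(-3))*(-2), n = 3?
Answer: 308016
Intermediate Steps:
w(Q, E) = 6 (w(Q, E) = 3 + 3 = 6)
A = 8 (A = ((4*(-3))*(-2))/3 = (-12*(-2))/3 = (⅓)*24 = 8)
(93*69)*(A*w(-1, -1)) = (93*69)*(8*6) = 6417*48 = 308016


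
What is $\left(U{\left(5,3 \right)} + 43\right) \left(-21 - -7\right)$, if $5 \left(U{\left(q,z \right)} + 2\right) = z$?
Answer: $- \frac{2912}{5} \approx -582.4$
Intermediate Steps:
$U{\left(q,z \right)} = -2 + \frac{z}{5}$
$\left(U{\left(5,3 \right)} + 43\right) \left(-21 - -7\right) = \left(\left(-2 + \frac{1}{5} \cdot 3\right) + 43\right) \left(-21 - -7\right) = \left(\left(-2 + \frac{3}{5}\right) + 43\right) \left(-21 + 7\right) = \left(- \frac{7}{5} + 43\right) \left(-14\right) = \frac{208}{5} \left(-14\right) = - \frac{2912}{5}$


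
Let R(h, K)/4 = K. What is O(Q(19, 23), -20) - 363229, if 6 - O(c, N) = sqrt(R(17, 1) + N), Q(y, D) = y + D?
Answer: -363223 - 4*I ≈ -3.6322e+5 - 4.0*I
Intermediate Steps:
Q(y, D) = D + y
R(h, K) = 4*K
O(c, N) = 6 - sqrt(4 + N) (O(c, N) = 6 - sqrt(4*1 + N) = 6 - sqrt(4 + N))
O(Q(19, 23), -20) - 363229 = (6 - sqrt(4 - 20)) - 363229 = (6 - sqrt(-16)) - 363229 = (6 - 4*I) - 363229 = -363223 - 4*I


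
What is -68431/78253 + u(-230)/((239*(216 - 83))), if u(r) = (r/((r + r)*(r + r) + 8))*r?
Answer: -16438893193967/18798560275446 ≈ -0.87448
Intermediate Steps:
u(r) = r²/(8 + 4*r²) (u(r) = (r/((2*r)*(2*r) + 8))*r = (r/(4*r² + 8))*r = (r/(8 + 4*r²))*r = r²/(8 + 4*r²))
-68431/78253 + u(-230)/((239*(216 - 83))) = -68431/78253 + ((¼)*(-230)²/(2 + (-230)²))/((239*(216 - 83))) = -68431*1/78253 + ((¼)*52900/(2 + 52900))/((239*133)) = -68431/78253 + ((¼)*52900/52902)/31787 = -68431/78253 + ((¼)*52900*(1/52902))*(1/31787) = -68431/78253 + (13225/52902)*(1/31787) = -68431/78253 + 13225/1681595874 = -16438893193967/18798560275446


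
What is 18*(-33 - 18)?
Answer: -918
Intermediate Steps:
18*(-33 - 18) = 18*(-51) = -918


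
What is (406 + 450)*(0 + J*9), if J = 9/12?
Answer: 5778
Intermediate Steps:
J = ¾ (J = 9*(1/12) = ¾ ≈ 0.75000)
(406 + 450)*(0 + J*9) = (406 + 450)*(0 + (¾)*9) = 856*(0 + 27/4) = 856*(27/4) = 5778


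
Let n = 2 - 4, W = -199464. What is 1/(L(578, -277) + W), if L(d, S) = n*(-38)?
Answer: -1/199388 ≈ -5.0153e-6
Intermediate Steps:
n = -2
L(d, S) = 76 (L(d, S) = -2*(-38) = 76)
1/(L(578, -277) + W) = 1/(76 - 199464) = 1/(-199388) = -1/199388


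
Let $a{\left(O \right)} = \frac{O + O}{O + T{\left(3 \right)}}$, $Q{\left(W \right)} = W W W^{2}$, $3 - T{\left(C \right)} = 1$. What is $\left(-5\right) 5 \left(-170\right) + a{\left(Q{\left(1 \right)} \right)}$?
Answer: $\frac{12752}{3} \approx 4250.7$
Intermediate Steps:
$T{\left(C \right)} = 2$ ($T{\left(C \right)} = 3 - 1 = 2$)
$Q{\left(W \right)} = W^{4}$ ($Q{\left(W \right)} = W^{2} W^{2} = W^{4}$)
$a{\left(O \right)} = \frac{2 O}{2 + O}$ ($a{\left(O \right)} = \frac{O + O}{O + 2} = \frac{2 O}{2 + O}$)
$\left(-5\right) 5 \left(-170\right) + a{\left(Q{\left(1 \right)} \right)} = \left(-5\right) 5 \left(-170\right) + \frac{2 \cdot 1^{4}}{2 + 1^{4}} = \left(-25\right) \left(-170\right) + 2 \cdot 1 \frac{1}{2 + 1} = 4250 + 2 \cdot 1 \cdot \frac{1}{3} = 4250 + \frac{2}{3} = \frac{12752}{3}$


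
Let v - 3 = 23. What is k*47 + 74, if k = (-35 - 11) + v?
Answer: -866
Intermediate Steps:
v = 26 (v = 3 + 23 = 26)
k = -20 (k = (-35 - 11) + 26 = -46 + 26 = -20)
k*47 + 74 = -20*47 + 74 = -940 + 74 = -866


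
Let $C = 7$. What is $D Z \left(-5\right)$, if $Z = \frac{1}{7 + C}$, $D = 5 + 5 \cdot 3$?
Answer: $- \frac{50}{7} \approx -7.1429$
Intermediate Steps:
$D = 20$ ($D = 5 + 15 = 20$)
$Z = \frac{1}{14}$ ($Z = \frac{1}{7 + 7} = \frac{1}{14} \approx 0.071429$)
$D Z \left(-5\right) = 20 \cdot \frac{1}{14} \left(-5\right) = \frac{10}{7} \left(-5\right) = - \frac{50}{7}$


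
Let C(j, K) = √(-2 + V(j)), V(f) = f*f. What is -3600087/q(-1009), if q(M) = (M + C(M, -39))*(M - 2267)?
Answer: -1210829261/2184 - 1200029*√1018079/2184 ≈ -1.1088e+6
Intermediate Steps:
V(f) = f²
C(j, K) = √(-2 + j²)
q(M) = (-2267 + M)*(M + √(-2 + M²)) (q(M) = (M + √(-2 + M²))*(M - 2267) = (M + √(-2 + M²))*(-2267 + M) = (-2267 + M)*(M + √(-2 + M²)))
-3600087/q(-1009) = -3600087/((-1009)² - 2267*(-1009) - 2267*√(-2 + (-1009)²) - 1009*√(-2 + (-1009)²)) = -3600087/(1018081 + 2287403 - 2267*√(-2 + 1018081) - 1009*√(-2 + 1018081)) = -3600087/(1018081 + 2287403 - 2267*√1018079 - 1009*√1018079) = -3600087/(3305484 - 3276*√1018079)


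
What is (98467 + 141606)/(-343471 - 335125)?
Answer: -240073/678596 ≈ -0.35378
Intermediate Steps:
(98467 + 141606)/(-343471 - 335125) = 240073/(-678596) = 240073*(-1/678596) = -240073/678596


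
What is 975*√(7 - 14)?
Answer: 975*I*√7 ≈ 2579.6*I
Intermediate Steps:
975*√(7 - 14) = 975*√(-7) = 975*(I*√7) = 975*I*√7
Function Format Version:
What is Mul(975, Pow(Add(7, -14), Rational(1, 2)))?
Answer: Mul(975, I, Pow(7, Rational(1, 2))) ≈ Mul(2579.6, I)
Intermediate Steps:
Mul(975, Pow(Add(7, -14), Rational(1, 2))) = Mul(975, Pow(-7, Rational(1, 2))) = Mul(975, Mul(I, Pow(7, Rational(1, 2)))) = Mul(975, I, Pow(7, Rational(1, 2)))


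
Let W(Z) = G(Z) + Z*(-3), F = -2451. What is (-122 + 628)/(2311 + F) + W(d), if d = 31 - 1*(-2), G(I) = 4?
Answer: -6903/70 ≈ -98.614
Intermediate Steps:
d = 33 (d = 31 + 2 = 33)
W(Z) = 4 - 3*Z (W(Z) = 4 + Z*(-3) = 4 - 3*Z)
(-122 + 628)/(2311 + F) + W(d) = (-122 + 628)/(2311 - 2451) + (4 - 3*33) = 506/(-140) + (4 - 99) = 506*(-1/140) - 95 = -253/70 - 95 = -6903/70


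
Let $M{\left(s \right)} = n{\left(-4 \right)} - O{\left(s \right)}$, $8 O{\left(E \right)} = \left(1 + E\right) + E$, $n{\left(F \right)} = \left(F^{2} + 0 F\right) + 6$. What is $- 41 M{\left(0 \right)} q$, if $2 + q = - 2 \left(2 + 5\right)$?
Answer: $14350$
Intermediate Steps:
$n{\left(F \right)} = 6 + F^{2}$ ($n{\left(F \right)} = \left(F^{2} + 0\right) + 6 = F^{2} + 6 = 6 + F^{2}$)
$O{\left(E \right)} = \frac{1}{8} + \frac{E}{4}$ ($O{\left(E \right)} = \frac{\left(1 + E\right) + E}{8} = \frac{1 + 2 E}{8} = \frac{1}{8} + \frac{E}{4}$)
$q = -16$ ($q = -2 - 2 \left(2 + 5\right) = -2 - 14 = -16$)
$M{\left(s \right)} = \frac{175}{8} - \frac{s}{4}$ ($M{\left(s \right)} = \left(6 + \left(-4\right)^{2}\right) - \left(\frac{1}{8} + \frac{s}{4}\right) = \left(6 + 16\right) - \left(\frac{1}{8} + \frac{s}{4}\right) = 22 - \left(\frac{1}{8} + \frac{s}{4}\right) = \frac{175}{8} - \frac{s}{4}$)
$- 41 M{\left(0 \right)} q = - 41 \left(\frac{175}{8} - 0\right) \left(-16\right) = - 41 \left(\frac{175}{8} + 0\right) \left(-16\right) = \left(-41\right) \frac{175}{8} \left(-16\right) = \left(- \frac{7175}{8}\right) \left(-16\right) = 14350$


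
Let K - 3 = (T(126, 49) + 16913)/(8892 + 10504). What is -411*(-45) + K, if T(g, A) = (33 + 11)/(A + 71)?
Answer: 10764123641/581880 ≈ 18499.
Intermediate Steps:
T(g, A) = 44/(71 + A)
K = 2253041/581880 (K = 3 + (44/(71 + 49) + 16913)/(8892 + 10504) = 3 + (44/120 + 16913)/19396 = 3 + (44*(1/120) + 16913)*(1/19396) = 3 + (11/30 + 16913)*(1/19396) = 3 + (507401/30)*(1/19396) = 3 + 507401/581880 = 2253041/581880 ≈ 3.8720)
-411*(-45) + K = -411*(-45) + 2253041/581880 = 18495 + 2253041/581880 = 10764123641/581880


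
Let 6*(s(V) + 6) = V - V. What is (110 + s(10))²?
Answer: 10816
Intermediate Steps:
s(V) = -6 (s(V) = -6 + (V - V)/6 = -6 + (⅙)*0 = -6 + 0 = -6)
(110 + s(10))² = (110 - 6)² = 104² = 10816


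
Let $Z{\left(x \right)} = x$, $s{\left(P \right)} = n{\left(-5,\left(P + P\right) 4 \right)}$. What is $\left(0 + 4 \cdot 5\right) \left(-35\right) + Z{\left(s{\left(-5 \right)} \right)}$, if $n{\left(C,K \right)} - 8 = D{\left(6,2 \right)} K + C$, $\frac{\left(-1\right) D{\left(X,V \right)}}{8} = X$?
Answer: $1223$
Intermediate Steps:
$D{\left(X,V \right)} = - 8 X$
$n{\left(C,K \right)} = 8 + C - 48 K$ ($n{\left(C,K \right)} = 8 + \left(\left(-8\right) 6 K + C\right) = 8 + \left(- 48 K + C\right) = 8 + \left(C - 48 K\right) = 8 + C - 48 K$)
$s{\left(P \right)} = 3 - 384 P$ ($s{\left(P \right)} = 8 - 5 - 48 \left(P + P\right) 4 = 8 - 5 - 48 \cdot 2 P 4 = 8 - 5 - 48 \cdot 8 P = 8 - 5 - 384 P = 3 - 384 P$)
$\left(0 + 4 \cdot 5\right) \left(-35\right) + Z{\left(s{\left(-5 \right)} \right)} = \left(0 + 4 \cdot 5\right) \left(-35\right) + \left(3 - -1920\right) = \left(0 + 20\right) \left(-35\right) + \left(3 + 1920\right) = 20 \left(-35\right) + 1923 = -700 + 1923 = 1223$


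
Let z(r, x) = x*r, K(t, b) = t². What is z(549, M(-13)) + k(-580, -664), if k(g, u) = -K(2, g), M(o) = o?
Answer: -7141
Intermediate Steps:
z(r, x) = r*x
k(g, u) = -4 (k(g, u) = -1*2² = -1*4 = -4)
z(549, M(-13)) + k(-580, -664) = 549*(-13) - 4 = -7137 - 4 = -7141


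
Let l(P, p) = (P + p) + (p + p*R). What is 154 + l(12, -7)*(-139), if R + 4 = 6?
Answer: 2378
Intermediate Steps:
R = 2 (R = -4 + 6 = 2)
l(P, p) = P + 4*p (l(P, p) = (P + p) + (p + p*2) = (P + p) + (p + 2*p) = (P + p) + 3*p = P + 4*p)
154 + l(12, -7)*(-139) = 154 + (12 + 4*(-7))*(-139) = 154 + (12 - 28)*(-139) = 154 - 16*(-139) = 154 + 2224 = 2378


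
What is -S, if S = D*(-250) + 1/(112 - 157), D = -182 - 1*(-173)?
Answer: -101249/45 ≈ -2250.0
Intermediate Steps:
D = -9 (D = -182 + 173 = -9)
S = 101249/45 (S = -9*(-250) + 1/(112 - 157) = 2250 + 1/(-45) = 2250 - 1/45 = 101249/45 ≈ 2250.0)
-S = -1*101249/45 = -101249/45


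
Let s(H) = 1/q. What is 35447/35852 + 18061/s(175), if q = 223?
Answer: 144397658203/35852 ≈ 4.0276e+6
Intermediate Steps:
s(H) = 1/223
35447/35852 + 18061/s(175) = 35447/35852 + 18061/(1/223) = 35447*(1/35852) + 18061*223 = 35447/35852 + 4027603 = 144397658203/35852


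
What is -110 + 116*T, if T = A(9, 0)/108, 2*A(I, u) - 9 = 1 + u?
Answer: -2825/27 ≈ -104.63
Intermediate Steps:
A(I, u) = 5 + u/2 (A(I, u) = 9/2 + (1 + u)/2 = 9/2 + (½ + u/2) = 5 + u/2)
T = 5/108 (T = (5 + (½)*0)/108 = (5 + 0)*(1/108) = 5*(1/108) = 5/108 ≈ 0.046296)
-110 + 116*T = -110 + 116*(5/108) = -110 + 145/27 = -2825/27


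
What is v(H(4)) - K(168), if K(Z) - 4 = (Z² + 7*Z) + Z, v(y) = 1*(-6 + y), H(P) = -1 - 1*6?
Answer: -29585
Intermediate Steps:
H(P) = -7 (H(P) = -1 - 6 = -7)
v(y) = -6 + y
K(Z) = 4 + Z² + 8*Z (K(Z) = 4 + ((Z² + 7*Z) + Z) = 4 + (Z² + 8*Z) = 4 + Z² + 8*Z)
v(H(4)) - K(168) = (-6 - 7) - (4 + 168² + 8*168) = -13 - (4 + 28224 + 1344) = -13 - 1*29572 = -13 - 29572 = -29585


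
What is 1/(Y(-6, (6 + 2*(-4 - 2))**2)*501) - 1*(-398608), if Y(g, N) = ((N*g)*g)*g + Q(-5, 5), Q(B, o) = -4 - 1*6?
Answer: 1554884505887/3900786 ≈ 3.9861e+5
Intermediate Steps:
Q(B, o) = -10 (Q(B, o) = -4 - 6 = -10)
Y(g, N) = -10 + N*g**3 (Y(g, N) = ((N*g)*g)*g - 10 = (N*g**2)*g - 10 = N*g**3 - 10 = -10 + N*g**3)
1/(Y(-6, (6 + 2*(-4 - 2))**2)*501) - 1*(-398608) = 1/((-10 + (6 + 2*(-4 - 2))**2*(-6)**3)*501) - 1*(-398608) = 1/((-10 + (6 + 2*(-6))**2*(-216))*501) + 398608 = 1/((-10 + (6 - 12)**2*(-216))*501) + 398608 = 1/((-10 + (-6)**2*(-216))*501) + 398608 = 1/((-10 + 36*(-216))*501) + 398608 = 1/((-10 - 7776)*501) + 398608 = 1/(-7786*501) + 398608 = 1/(-3900786) + 398608 = -1/3900786 + 398608 = 1554884505887/3900786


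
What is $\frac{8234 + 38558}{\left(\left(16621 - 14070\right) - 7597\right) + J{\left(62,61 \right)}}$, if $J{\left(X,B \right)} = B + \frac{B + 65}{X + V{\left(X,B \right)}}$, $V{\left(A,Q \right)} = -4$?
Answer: $- \frac{678484}{72251} \approx -9.3907$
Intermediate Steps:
$J{\left(X,B \right)} = B + \frac{65 + B}{-4 + X}$ ($J{\left(X,B \right)} = B + \frac{B + 65}{X - 4} = B + \frac{65 + B}{-4 + X}$)
$\frac{8234 + 38558}{\left(\left(16621 - 14070\right) - 7597\right) + J{\left(62,61 \right)}} = \frac{8234 + 38558}{\left(\left(16621 - 14070\right) - 7597\right) + \frac{65 - 183 + 61 \cdot 62}{-4 + 62}} = \frac{46792}{\left(2551 - 7597\right) + \frac{65 - 183 + 3782}{58}} = \frac{46792}{-5046 + \frac{1}{58} \cdot 3664} = \frac{46792}{-5046 + \frac{1832}{29}} = \frac{46792}{- \frac{144502}{29}} = 46792 \left(- \frac{29}{144502}\right) = - \frac{678484}{72251}$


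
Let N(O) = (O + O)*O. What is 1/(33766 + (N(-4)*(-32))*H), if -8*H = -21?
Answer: 1/31078 ≈ 3.2177e-5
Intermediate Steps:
H = 21/8 (H = -⅛*(-21) = 21/8 ≈ 2.6250)
N(O) = 2*O² (N(O) = (2*O)*O = 2*O²)
1/(33766 + (N(-4)*(-32))*H) = 1/(33766 + ((2*(-4)²)*(-32))*(21/8)) = 1/(33766 + ((2*16)*(-32))*(21/8)) = 1/(33766 + (32*(-32))*(21/8)) = 1/(33766 - 1024*21/8) = 1/(33766 - 2688) = 1/31078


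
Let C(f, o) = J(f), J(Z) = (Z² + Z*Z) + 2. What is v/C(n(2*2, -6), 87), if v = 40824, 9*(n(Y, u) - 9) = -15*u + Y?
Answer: 826686/15353 ≈ 53.845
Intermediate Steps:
n(Y, u) = 9 - 5*u/3 + Y/9 (n(Y, u) = 9 + (-15*u + Y)/9 = 9 + (Y - 15*u)/9 = 9 + (-5*u/3 + Y/9) = 9 - 5*u/3 + Y/9)
J(Z) = 2 + 2*Z² (J(Z) = (Z² + Z²) + 2 = 2*Z² + 2 = 2 + 2*Z²)
C(f, o) = 2 + 2*f²
v/C(n(2*2, -6), 87) = 40824/(2 + 2*(9 - 5/3*(-6) + (2*2)/9)²) = 40824/(2 + 2*(9 + 10 + (⅑)*4)²) = 40824/(2 + 2*(9 + 10 + 4/9)²) = 40824/(2 + 2*(175/9)²) = 40824/(2 + 2*(30625/81)) = 40824/(2 + 61250/81) = 40824/(61412/81) = 40824*(81/61412) = 826686/15353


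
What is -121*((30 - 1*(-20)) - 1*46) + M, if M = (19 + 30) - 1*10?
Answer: -445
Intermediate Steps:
M = 39 (M = 49 - 10 = 39)
-121*((30 - 1*(-20)) - 1*46) + M = -121*((30 - 1*(-20)) - 1*46) + 39 = -121*((30 + 20) - 46) + 39 = -121*(50 - 46) + 39 = -121*4 + 39 = -484 + 39 = -445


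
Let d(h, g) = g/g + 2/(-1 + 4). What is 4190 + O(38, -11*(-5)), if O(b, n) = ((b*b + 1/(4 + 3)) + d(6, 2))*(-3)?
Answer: -1032/7 ≈ -147.43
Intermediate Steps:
d(h, g) = 5/3 (d(h, g) = 1 + 2/3 = 1 + 2*(⅓) = 1 + ⅔ = 5/3)
O(b, n) = -38/7 - 3*b² (O(b, n) = ((b*b + 1/(4 + 3)) + 5/3)*(-3) = ((b² + 1/7) + 5/3)*(-3) = ((b² + ⅐) + 5/3)*(-3) = ((⅐ + b²) + 5/3)*(-3) = (38/21 + b²)*(-3) = -38/7 - 3*b²)
4190 + O(38, -11*(-5)) = 4190 + (-38/7 - 3*38²) = 4190 + (-38/7 - 3*1444) = 4190 + (-38/7 - 4332) = 4190 - 30362/7 = -1032/7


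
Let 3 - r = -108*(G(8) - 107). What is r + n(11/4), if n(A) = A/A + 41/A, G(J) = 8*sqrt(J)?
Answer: -126908/11 + 1728*sqrt(2) ≈ -9093.3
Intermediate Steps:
r = -11553 + 1728*sqrt(2) (r = 3 - (-108)*(8*sqrt(8) - 107) = 3 - (-108)*(8*(2*sqrt(2)) - 107) = 3 - (-108)*(16*sqrt(2) - 107) = 3 - (-108)*(-107 + 16*sqrt(2)) = 3 - (11556 - 1728*sqrt(2)) = 3 + (-11556 + 1728*sqrt(2)) = -11553 + 1728*sqrt(2) ≈ -9109.2)
n(A) = 1 + 41/A
r + n(11/4) = (-11553 + 1728*sqrt(2)) + (41 + 11/4)/((11/4)) = (-11553 + 1728*sqrt(2)) + (41 + (1/4)*11)/(((1/4)*11)) = (-11553 + 1728*sqrt(2)) + (41 + 11/4)/(11/4) = (-11553 + 1728*sqrt(2)) + (4/11)*(175/4) = (-11553 + 1728*sqrt(2)) + 175/11 = -126908/11 + 1728*sqrt(2)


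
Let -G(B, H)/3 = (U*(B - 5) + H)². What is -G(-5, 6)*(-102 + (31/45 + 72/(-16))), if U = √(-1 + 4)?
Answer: -533288/5 + 38092*√3 ≈ -40680.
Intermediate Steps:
U = √3 ≈ 1.7320
G(B, H) = -3*(H + √3*(-5 + B))² (G(B, H) = -3*(√3*(B - 5) + H)² = -3*(√3*(-5 + B) + H)² = -3*(H + √3*(-5 + B))²)
-G(-5, 6)*(-102 + (31/45 + 72/(-16))) = -(-3*(6 - 5*√3 - 5*√3)²)*(-102 + (31/45 + 72/(-16))) = -(-3*(6 - 10*√3)²)*(-102 + (31*(1/45) + 72*(-1/16))) = -(-3*(6 - 10*√3)²)*(-102 + (31/45 - 9/2)) = -(-3*(6 - 10*√3)²)*(-102 - 343/90) = -(-3*(6 - 10*√3)²)*(-9523)/90 = -9523*(6 - 10*√3)²/30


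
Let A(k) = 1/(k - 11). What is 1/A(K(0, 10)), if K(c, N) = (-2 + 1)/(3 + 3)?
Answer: -67/6 ≈ -11.167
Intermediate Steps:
K(c, N) = -⅙ (K(c, N) = -1/6 = -1*⅙ = -⅙)
A(k) = 1/(-11 + k)
1/A(K(0, 10)) = 1/(1/(-11 - ⅙)) = 1/(1/(-67/6)) = 1/(-6/67) = -67/6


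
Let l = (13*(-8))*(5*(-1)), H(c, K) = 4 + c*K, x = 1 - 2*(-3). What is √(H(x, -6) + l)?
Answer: √482 ≈ 21.954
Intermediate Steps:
x = 7 (x = 1 + 6 = 7)
H(c, K) = 4 + K*c
l = 520 (l = -104*(-5) = 520)
√(H(x, -6) + l) = √((4 - 6*7) + 520) = √((4 - 42) + 520) = √(-38 + 520) = √482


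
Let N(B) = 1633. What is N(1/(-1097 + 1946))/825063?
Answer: 1633/825063 ≈ 0.0019792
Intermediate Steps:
N(1/(-1097 + 1946))/825063 = 1633/825063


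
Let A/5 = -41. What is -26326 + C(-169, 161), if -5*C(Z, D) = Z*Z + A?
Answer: -159986/5 ≈ -31997.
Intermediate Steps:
A = -205 (A = 5*(-41) = -205)
C(Z, D) = 41 - Z**2/5 (C(Z, D) = -(Z*Z - 205)/5 = -(Z**2 - 205)/5 = -(-205 + Z**2)/5 = 41 - Z**2/5)
-26326 + C(-169, 161) = -26326 + (41 - 1/5*(-169)**2) = -26326 + (41 - 1/5*28561) = -26326 + (41 - 28561/5) = -26326 - 28356/5 = -159986/5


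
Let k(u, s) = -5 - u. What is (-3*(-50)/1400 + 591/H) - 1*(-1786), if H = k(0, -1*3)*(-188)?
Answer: 5878361/3290 ≈ 1786.7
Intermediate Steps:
H = 940 (H = (-5 - 1*0)*(-188) = (-5 + 0)*(-188) = -5*(-188) = 940)
(-3*(-50)/1400 + 591/H) - 1*(-1786) = (-3*(-50)/1400 + 591/940) - 1*(-1786) = (150*(1/1400) + 591*(1/940)) + 1786 = (3/28 + 591/940) + 1786 = 2421/3290 + 1786 = 5878361/3290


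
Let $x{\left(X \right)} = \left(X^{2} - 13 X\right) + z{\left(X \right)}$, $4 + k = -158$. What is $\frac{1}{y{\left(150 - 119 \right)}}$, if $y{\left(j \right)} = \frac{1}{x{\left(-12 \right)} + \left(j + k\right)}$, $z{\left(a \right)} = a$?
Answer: $157$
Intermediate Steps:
$k = -162$ ($k = -4 - 158 = -162$)
$x{\left(X \right)} = X^{2} - 12 X$ ($x{\left(X \right)} = \left(X^{2} - 13 X\right) + X = X^{2} - 12 X$)
$y{\left(j \right)} = \frac{1}{126 + j}$ ($y{\left(j \right)} = \frac{1}{- 12 \left(-12 - 12\right) + \left(j - 162\right)} = \frac{1}{\left(-12\right) \left(-24\right) + \left(-162 + j\right)} = \frac{1}{288 + \left(-162 + j\right)} = \frac{1}{126 + j}$)
$\frac{1}{y{\left(150 - 119 \right)}} = \frac{1}{\frac{1}{126 + \left(150 - 119\right)}} = \frac{1}{\frac{1}{126 + 31}} = \frac{1}{\frac{1}{157}} = 157$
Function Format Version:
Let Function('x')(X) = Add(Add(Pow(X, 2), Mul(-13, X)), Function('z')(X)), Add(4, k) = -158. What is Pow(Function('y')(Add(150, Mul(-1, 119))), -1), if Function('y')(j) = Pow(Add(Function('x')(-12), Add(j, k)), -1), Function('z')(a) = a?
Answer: 157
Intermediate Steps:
k = -162 (k = Add(-4, -158) = -162)
Function('x')(X) = Add(Pow(X, 2), Mul(-12, X)) (Function('x')(X) = Add(Add(Pow(X, 2), Mul(-13, X)), X) = Add(Pow(X, 2), Mul(-12, X)))
Function('y')(j) = Pow(Add(126, j), -1) (Function('y')(j) = Pow(Add(Mul(-12, Add(-12, -12)), Add(j, -162)), -1) = Pow(Add(Mul(-12, -24), Add(-162, j)), -1) = Pow(Add(288, Add(-162, j)), -1) = Pow(Add(126, j), -1))
Pow(Function('y')(Add(150, Mul(-1, 119))), -1) = Pow(Pow(Add(126, Add(150, Mul(-1, 119))), -1), -1) = Pow(Pow(Add(126, Add(150, -119)), -1), -1) = Pow(Pow(Add(126, 31), -1), -1) = Pow(Pow(157, -1), -1) = Pow(Rational(1, 157), -1) = 157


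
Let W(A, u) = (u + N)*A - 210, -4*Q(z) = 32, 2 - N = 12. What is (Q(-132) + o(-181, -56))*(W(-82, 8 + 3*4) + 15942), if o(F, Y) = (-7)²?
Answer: 611392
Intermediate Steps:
N = -10 (N = 2 - 1*12 = 2 - 12 = -10)
Q(z) = -8 (Q(z) = -¼*32 = -8)
o(F, Y) = 49
W(A, u) = -210 + A*(-10 + u) (W(A, u) = (u - 10)*A - 210 = (-10 + u)*A - 210 = A*(-10 + u) - 210 = -210 + A*(-10 + u))
(Q(-132) + o(-181, -56))*(W(-82, 8 + 3*4) + 15942) = (-8 + 49)*((-210 - 10*(-82) - 82*(8 + 3*4)) + 15942) = 41*((-210 + 820 - 82*(8 + 12)) + 15942) = 41*((-210 + 820 - 82*20) + 15942) = 41*((-210 + 820 - 1640) + 15942) = 41*(-1030 + 15942) = 41*14912 = 611392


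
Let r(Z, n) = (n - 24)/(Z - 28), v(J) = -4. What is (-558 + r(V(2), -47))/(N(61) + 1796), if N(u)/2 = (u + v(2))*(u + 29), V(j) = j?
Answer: -14437/313456 ≈ -0.046058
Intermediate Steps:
N(u) = 2*(-4 + u)*(29 + u) (N(u) = 2*((u - 4)*(u + 29)) = 2*((-4 + u)*(29 + u)) = 2*(-4 + u)*(29 + u))
r(Z, n) = (-24 + n)/(-28 + Z)
(-558 + r(V(2), -47))/(N(61) + 1796) = (-558 + (-24 - 47)/(-28 + 2))/((-232 + 2*61² + 50*61) + 1796) = (-558 - 71/(-26))/((-232 + 2*3721 + 3050) + 1796) = (-558 - 1/26*(-71))/((-232 + 7442 + 3050) + 1796) = (-558 + 71/26)/(10260 + 1796) = -14437/26/12056 = -14437/26*1/12056 = -14437/313456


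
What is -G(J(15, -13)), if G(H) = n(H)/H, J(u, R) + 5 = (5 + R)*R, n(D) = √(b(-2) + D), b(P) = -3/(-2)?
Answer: -√402/198 ≈ -0.10126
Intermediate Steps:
b(P) = 3/2 (b(P) = -3*(-½) = 3/2)
n(D) = √(3/2 + D)
J(u, R) = -5 + R*(5 + R) (J(u, R) = -5 + (5 + R)*R = -5 + R*(5 + R))
G(H) = √(6 + 4*H)/(2*H) (G(H) = (√(6 + 4*H)/2)/H = √(6 + 4*H)/(2*H))
-G(J(15, -13)) = -√(6 + 4*(-5 + (-13)² + 5*(-13)))/(2*(-5 + (-13)² + 5*(-13))) = -√(6 + 4*(-5 + 169 - 65))/(2*(-5 + 169 - 65)) = -√(6 + 4*99)/(2*99) = -√(6 + 396)/(2*99) = -√402/(2*99) = -√402/198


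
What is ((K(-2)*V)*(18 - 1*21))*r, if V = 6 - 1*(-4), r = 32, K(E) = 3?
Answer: -2880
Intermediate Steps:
V = 10 (V = 6 + 4 = 10)
((K(-2)*V)*(18 - 1*21))*r = ((3*10)*(18 - 1*21))*32 = (30*(18 - 21))*32 = (30*(-3))*32 = -90*32 = -2880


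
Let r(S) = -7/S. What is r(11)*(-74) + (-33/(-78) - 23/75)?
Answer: 1012597/21450 ≈ 47.207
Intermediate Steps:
r(11)*(-74) + (-33/(-78) - 23/75) = -7/11*(-74) + (-33/(-78) - 23/75) = -7*1/11*(-74) + (-33*(-1/78) - 23*1/75) = -7/11*(-74) + (11/26 - 23/75) = 518/11 + 227/1950 = 1012597/21450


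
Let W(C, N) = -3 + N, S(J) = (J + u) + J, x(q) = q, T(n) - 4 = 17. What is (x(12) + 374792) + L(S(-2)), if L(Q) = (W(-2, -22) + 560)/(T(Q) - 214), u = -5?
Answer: 72336637/193 ≈ 3.7480e+5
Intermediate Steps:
T(n) = 21 (T(n) = 4 + 17 = 21)
S(J) = -5 + 2*J (S(J) = (J - 5) + J = (-5 + J) + J = -5 + 2*J)
L(Q) = -535/193 (L(Q) = ((-3 - 22) + 560)/(21 - 214) = (-25 + 560)/(-193) = 535*(-1/193) = -535/193)
(x(12) + 374792) + L(S(-2)) = (12 + 374792) - 535/193 = 374804 - 535/193 = 72336637/193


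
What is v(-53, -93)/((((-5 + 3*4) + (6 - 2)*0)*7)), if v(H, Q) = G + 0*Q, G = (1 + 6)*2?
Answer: 2/7 ≈ 0.28571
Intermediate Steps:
G = 14 (G = 7*2 = 14)
v(H, Q) = 14 (v(H, Q) = 14 + 0*Q = 14 + 0 = 14)
v(-53, -93)/((((-5 + 3*4) + (6 - 2)*0)*7)) = 14/((((-5 + 3*4) + (6 - 2)*0)*7)) = 14/((((-5 + 12) + 4*0)*7)) = 14/(((7 + 0)*7)) = 14/((7*7)) = 14/49 = 14*(1/49) = 2/7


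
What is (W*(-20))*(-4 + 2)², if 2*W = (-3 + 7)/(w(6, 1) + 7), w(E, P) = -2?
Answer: -32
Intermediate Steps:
W = ⅖ (W = ((-3 + 7)/(-2 + 7))/2 = (4/5)/2 = (4*(⅕))/2 = (½)*(⅘) = ⅖ ≈ 0.40000)
(W*(-20))*(-4 + 2)² = ((⅖)*(-20))*(-4 + 2)² = -8*(-2)² = -8*4 = -32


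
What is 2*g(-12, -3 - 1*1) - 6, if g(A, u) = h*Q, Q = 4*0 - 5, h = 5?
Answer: -56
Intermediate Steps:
Q = -5 (Q = 0 - 5 = -5)
g(A, u) = -25 (g(A, u) = 5*(-5) = -25)
2*g(-12, -3 - 1*1) - 6 = 2*(-25) - 6 = -50 - 6 = -56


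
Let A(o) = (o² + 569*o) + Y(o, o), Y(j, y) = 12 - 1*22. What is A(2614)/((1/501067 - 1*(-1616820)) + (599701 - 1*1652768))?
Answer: 1042263453896/70619506113 ≈ 14.759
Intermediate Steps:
Y(j, y) = -10 (Y(j, y) = 12 - 22 = -10)
A(o) = -10 + o² + 569*o (A(o) = (o² + 569*o) - 10 = -10 + o² + 569*o)
A(2614)/((1/501067 - 1*(-1616820)) + (599701 - 1*1652768)) = (-10 + 2614² + 569*2614)/((1/501067 - 1*(-1616820)) + (599701 - 1*1652768)) = (-10 + 6832996 + 1487366)/((1/501067 + 1616820) + (599701 - 1652768)) = 8320352/(810135146941/501067 - 1053067) = 8320352/(282478024452/501067) = 8320352*(501067/282478024452) = 1042263453896/70619506113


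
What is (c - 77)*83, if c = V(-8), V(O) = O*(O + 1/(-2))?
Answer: -747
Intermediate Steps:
V(O) = O*(-½ + O) (V(O) = O*(O + 1*(-½)) = O*(O - ½) = O*(-½ + O))
c = 68 (c = -8*(-½ - 8) = -8*(-17/2) = 68)
(c - 77)*83 = (68 - 77)*83 = -9*83 = -747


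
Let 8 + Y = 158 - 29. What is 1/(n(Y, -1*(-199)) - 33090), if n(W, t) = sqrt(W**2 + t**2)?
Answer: -16545/547446929 - sqrt(54242)/1094893858 ≈ -3.0435e-5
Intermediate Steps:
Y = 121 (Y = -8 + (158 - 29) = -8 + 129 = 121)
1/(n(Y, -1*(-199)) - 33090) = 1/(sqrt(121**2 + (-1*(-199))**2) - 33090) = 1/(sqrt(14641 + 199**2) - 33090) = 1/(sqrt(14641 + 39601) - 33090) = 1/(sqrt(54242) - 33090) = 1/(-33090 + sqrt(54242))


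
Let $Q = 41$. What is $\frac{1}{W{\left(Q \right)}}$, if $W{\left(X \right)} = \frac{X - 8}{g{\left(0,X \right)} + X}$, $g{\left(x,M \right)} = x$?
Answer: $\frac{41}{33} \approx 1.2424$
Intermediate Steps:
$W{\left(X \right)} = \frac{-8 + X}{X}$ ($W{\left(X \right)} = \frac{X - 8}{0 + X} = \frac{-8 + X}{X}$)
$\frac{1}{W{\left(Q \right)}} = \frac{1}{\frac{1}{41} \left(-8 + 41\right)} = \frac{1}{\frac{1}{41} \cdot 33} = \frac{1}{\frac{33}{41}} = \frac{41}{33}$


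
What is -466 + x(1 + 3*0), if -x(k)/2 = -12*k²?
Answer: -442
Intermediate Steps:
x(k) = 24*k² (x(k) = -(-24)*k² = 24*k²)
-466 + x(1 + 3*0) = -466 + 24*(1 + 3*0)² = -466 + 24*(1 + 0)² = -466 + 24*1² = -466 + 24*1 = -466 + 24 = -442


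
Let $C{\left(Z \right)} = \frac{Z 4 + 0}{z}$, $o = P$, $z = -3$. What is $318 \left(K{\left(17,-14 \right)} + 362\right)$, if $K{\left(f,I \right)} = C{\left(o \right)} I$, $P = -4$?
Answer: $91372$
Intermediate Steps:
$o = -4$
$C{\left(Z \right)} = - \frac{4 Z}{3}$ ($C{\left(Z \right)} = \frac{Z 4 + 0}{-3} = \left(4 Z + 0\right) \left(- \frac{1}{3}\right) = 4 Z \left(- \frac{1}{3}\right) = - \frac{4 Z}{3}$)
$K{\left(f,I \right)} = \frac{16 I}{3}$ ($K{\left(f,I \right)} = \left(- \frac{4}{3}\right) \left(-4\right) I = \frac{16 I}{3}$)
$318 \left(K{\left(17,-14 \right)} + 362\right) = 318 \left(\frac{16}{3} \left(-14\right) + 362\right) = 318 \left(- \frac{224}{3} + 362\right) = 318 \cdot \frac{862}{3} = 91372$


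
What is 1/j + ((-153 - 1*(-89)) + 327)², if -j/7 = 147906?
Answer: 71613570797/1035342 ≈ 69169.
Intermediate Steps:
j = -1035342 (j = -7*147906 = -1035342)
1/j + ((-153 - 1*(-89)) + 327)² = 1/(-1035342) + ((-153 - 1*(-89)) + 327)² = -1/1035342 + ((-153 + 89) + 327)² = -1/1035342 + (-64 + 327)² = -1/1035342 + 263² = -1/1035342 + 69169 = 71613570797/1035342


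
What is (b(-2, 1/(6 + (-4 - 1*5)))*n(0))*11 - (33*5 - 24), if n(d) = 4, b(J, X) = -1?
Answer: -185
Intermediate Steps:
(b(-2, 1/(6 + (-4 - 1*5)))*n(0))*11 - (33*5 - 24) = -1*4*11 - (33*5 - 24) = -4*11 - (165 - 24) = -44 - 1*141 = -44 - 141 = -185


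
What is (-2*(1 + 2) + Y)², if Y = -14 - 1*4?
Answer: 576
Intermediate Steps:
Y = -18 (Y = -14 - 4 = -18)
(-2*(1 + 2) + Y)² = (-2*(1 + 2) - 18)² = (-2*3 - 18)² = (-6 - 18)² = (-24)² = 576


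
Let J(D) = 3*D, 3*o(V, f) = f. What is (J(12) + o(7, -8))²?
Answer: 10000/9 ≈ 1111.1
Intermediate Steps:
o(V, f) = f/3
(J(12) + o(7, -8))² = (3*12 + (⅓)*(-8))² = (36 - 8/3)² = (100/3)² = 10000/9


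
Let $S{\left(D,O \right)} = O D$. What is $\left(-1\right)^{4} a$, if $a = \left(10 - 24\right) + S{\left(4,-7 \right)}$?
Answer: $-42$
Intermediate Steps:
$S{\left(D,O \right)} = D O$
$a = -42$ ($a = \left(10 - 24\right) + 4 \left(-7\right) = \left(10 - 24\right) - 28 = -14 - 28 = -42$)
$\left(-1\right)^{4} a = \left(-1\right)^{4} \left(-42\right) = 1 \left(-42\right) = -42$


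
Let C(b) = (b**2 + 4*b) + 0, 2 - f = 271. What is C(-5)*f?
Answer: -1345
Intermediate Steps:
f = -269 (f = 2 - 1*271 = 2 - 271 = -269)
C(b) = b**2 + 4*b
C(-5)*f = -5*(4 - 5)*(-269) = -5*(-1)*(-269) = 5*(-269) = -1345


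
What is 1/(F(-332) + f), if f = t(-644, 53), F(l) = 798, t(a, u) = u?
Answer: 1/851 ≈ 0.0011751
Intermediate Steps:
f = 53
1/(F(-332) + f) = 1/(798 + 53) = 1/851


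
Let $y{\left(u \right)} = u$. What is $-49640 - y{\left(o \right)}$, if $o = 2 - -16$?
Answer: $-49658$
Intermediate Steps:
$o = 18$ ($o = 2 + 16 = 18$)
$-49640 - y{\left(o \right)} = -49640 - 18 = -49658$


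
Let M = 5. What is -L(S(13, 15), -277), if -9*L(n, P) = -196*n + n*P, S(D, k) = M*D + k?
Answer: -37840/9 ≈ -4204.4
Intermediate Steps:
S(D, k) = k + 5*D (S(D, k) = 5*D + k = k + 5*D)
L(n, P) = 196*n/9 - P*n/9 (L(n, P) = -(-196*n + n*P)/9 = -(-196*n + P*n)/9 = 196*n/9 - P*n/9)
-L(S(13, 15), -277) = -(15 + 5*13)*(196 - 1*(-277))/9 = -(15 + 65)*(196 + 277)/9 = -80*473/9 = -1*37840/9 = -37840/9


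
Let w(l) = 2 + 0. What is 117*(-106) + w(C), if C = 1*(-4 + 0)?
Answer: -12400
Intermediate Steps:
C = -4 (C = 1*(-4) = -4)
w(l) = 2
117*(-106) + w(C) = 117*(-106) + 2 = -12402 + 2 = -12400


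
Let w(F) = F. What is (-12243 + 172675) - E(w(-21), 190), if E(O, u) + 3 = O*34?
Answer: 161149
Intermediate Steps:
E(O, u) = -3 + 34*O (E(O, u) = -3 + O*34 = -3 + 34*O)
(-12243 + 172675) - E(w(-21), 190) = (-12243 + 172675) - (-3 + 34*(-21)) = 160432 - (-3 - 714) = 160432 - 1*(-717) = 160432 + 717 = 161149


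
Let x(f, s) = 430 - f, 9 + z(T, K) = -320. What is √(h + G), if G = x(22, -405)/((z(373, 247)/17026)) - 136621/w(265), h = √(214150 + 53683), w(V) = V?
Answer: √(-164413423217365 + 7601224225*√267833)/87185 ≈ 145.3*I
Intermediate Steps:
z(T, K) = -329 (z(T, K) = -9 - 320 = -329)
h = √267833 ≈ 517.53
G = -1885799429/87185 (G = (430 - 1*22)/((-329/17026)) - 136621/265 = (430 - 22)/((-329*1/17026)) - 136621*1/265 = 408/(-329/17026) - 136621/265 = 408*(-17026/329) - 136621/265 = -6946608/329 - 136621/265 = -1885799429/87185 ≈ -21630.)
√(h + G) = √(√267833 - 1885799429/87185) = √(-1885799429/87185 + √267833)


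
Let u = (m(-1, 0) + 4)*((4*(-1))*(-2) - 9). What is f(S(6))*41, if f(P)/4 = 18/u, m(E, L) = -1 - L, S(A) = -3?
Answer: -984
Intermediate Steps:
u = -3 (u = ((-1 - 1*0) + 4)*((4*(-1))*(-2) - 9) = ((-1 + 0) + 4)*(-4*(-2) - 9) = (-1 + 4)*(8 - 9) = 3*(-1) = -3)
f(P) = -24 (f(P) = 4*(18/(-3)) = 4*(18*(-⅓)) = 4*(-6) = -24)
f(S(6))*41 = -24*41 = -984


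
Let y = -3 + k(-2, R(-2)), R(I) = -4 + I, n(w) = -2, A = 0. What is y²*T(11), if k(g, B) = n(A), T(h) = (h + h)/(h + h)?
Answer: 25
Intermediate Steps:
T(h) = 1 (T(h) = (2*h)/((2*h)) = (2*h)*(1/(2*h)) = 1)
k(g, B) = -2
y = -5 (y = -3 - 2 = -5)
y²*T(11) = (-5)²*1 = 25*1 = 25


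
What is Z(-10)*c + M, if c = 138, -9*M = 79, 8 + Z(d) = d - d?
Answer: -10015/9 ≈ -1112.8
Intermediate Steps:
Z(d) = -8 (Z(d) = -8 + (d - d) = -8 + 0 = -8)
M = -79/9 (M = -⅑*79 = -79/9 ≈ -8.7778)
Z(-10)*c + M = -8*138 - 79/9 = -1104 - 79/9 = -10015/9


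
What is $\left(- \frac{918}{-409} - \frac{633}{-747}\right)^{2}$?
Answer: $\frac{99150044161}{10371589281} \approx 9.5598$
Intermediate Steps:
$\left(- \frac{918}{-409} - \frac{633}{-747}\right)^{2} = \left(\left(-918\right) \left(- \frac{1}{409}\right) - - \frac{211}{249}\right)^{2} = \left(\frac{918}{409} + \frac{211}{249}\right)^{2} = \left(\frac{314881}{101841}\right)^{2} = \frac{99150044161}{10371589281}$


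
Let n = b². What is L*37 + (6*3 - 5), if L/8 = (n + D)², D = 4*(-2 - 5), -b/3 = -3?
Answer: 831477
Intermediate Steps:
b = 9 (b = -3*(-3) = 9)
n = 81 (n = 9² = 81)
D = -28 (D = 4*(-7) = -28)
L = 22472 (L = 8*(81 - 28)² = 8*53² = 8*2809 = 22472)
L*37 + (6*3 - 5) = 22472*37 + (6*3 - 5) = 831464 + (18 - 5) = 831464 + 13 = 831477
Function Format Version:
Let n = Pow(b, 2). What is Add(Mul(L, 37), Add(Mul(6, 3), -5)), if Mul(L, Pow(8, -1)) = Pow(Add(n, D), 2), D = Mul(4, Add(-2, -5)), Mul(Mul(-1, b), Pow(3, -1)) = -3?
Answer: 831477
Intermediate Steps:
b = 9 (b = Mul(-3, -3) = 9)
n = 81 (n = Pow(9, 2) = 81)
D = -28 (D = Mul(4, -7) = -28)
L = 22472 (L = Mul(8, Pow(Add(81, -28), 2)) = Mul(8, Pow(53, 2)) = Mul(8, 2809) = 22472)
Add(Mul(L, 37), Add(Mul(6, 3), -5)) = Add(Mul(22472, 37), Add(Mul(6, 3), -5)) = Add(831464, Add(18, -5)) = Add(831464, 13) = 831477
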